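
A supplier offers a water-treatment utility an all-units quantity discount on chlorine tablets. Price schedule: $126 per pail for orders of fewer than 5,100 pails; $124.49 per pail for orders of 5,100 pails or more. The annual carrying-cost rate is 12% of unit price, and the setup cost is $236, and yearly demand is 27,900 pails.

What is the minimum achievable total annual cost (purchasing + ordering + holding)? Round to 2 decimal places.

$3,512,656.00

H₁ = 12%×$126 = $15.1200;  H₂ = 12%×$124.49 = $14.9388
EOQ₁ = √(2×27,900×236/15.1200) = 933.25  (< 5,100, feasible at tier 1)
EOQ₂ = √(2×27,900×236/14.9388) = 938.89  (< 5,100 → use Q = 5,100 at tier-2 price)
TC(tier 1 (EOQ₁), Q≈933.2) = $3,529,510.71
TC(tier 2, Q≈5,100.0) = $3,512,656.00
Minimum at tier 2: $3,512,656.00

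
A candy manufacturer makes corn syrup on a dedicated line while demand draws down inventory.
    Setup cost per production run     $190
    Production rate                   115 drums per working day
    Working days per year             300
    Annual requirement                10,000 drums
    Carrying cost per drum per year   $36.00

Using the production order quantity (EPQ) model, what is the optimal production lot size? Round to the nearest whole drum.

d = 10,000/300 = 33.3333 drums/day;  effective holding cost H(1 − d/p) = 36·(1 − 33.3333/115) = 25.56522
Q* = √(2DS / H_eff) = √(2·10,000·190 / 25.56522) ≈ 385.54

386 drums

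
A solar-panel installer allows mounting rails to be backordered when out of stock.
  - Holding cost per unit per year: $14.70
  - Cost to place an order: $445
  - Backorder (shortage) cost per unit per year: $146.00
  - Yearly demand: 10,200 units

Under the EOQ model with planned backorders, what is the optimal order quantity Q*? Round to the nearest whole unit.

824 units

Q* = √(2DS/H) · √((H + b)/b)
   = √(2 × 10,200 × 445 / 14.7) · √((14.7 + 146) / 146)
   = 785.844 × 1.0491 ≈ 824.46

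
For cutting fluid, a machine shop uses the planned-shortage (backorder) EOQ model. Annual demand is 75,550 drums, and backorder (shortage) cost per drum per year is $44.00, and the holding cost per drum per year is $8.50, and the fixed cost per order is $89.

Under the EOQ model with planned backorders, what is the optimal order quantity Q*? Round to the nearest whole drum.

1,374 drums

Basic EOQ = √(2·75,550·89/8.5) = 1,257.818
Backorder adjustment √((H+b)/b) = √((8.5+44)/44) = 1.0923
Q* = 1,257.818 × 1.0923 ≈ 1,373.95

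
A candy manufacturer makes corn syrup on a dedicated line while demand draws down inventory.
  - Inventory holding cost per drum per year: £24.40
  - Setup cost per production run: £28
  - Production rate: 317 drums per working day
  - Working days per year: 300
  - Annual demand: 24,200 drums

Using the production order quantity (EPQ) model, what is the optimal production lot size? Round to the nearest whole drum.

d = 24,200/300 = 80.6667 drums/day;  effective holding cost H(1 − d/p) = 24.4·(1 − 80.6667/317) = 18.19096
Q* = √(2DS / H_eff) = √(2·24,200·28 / 18.19096) ≈ 272.94

273 drums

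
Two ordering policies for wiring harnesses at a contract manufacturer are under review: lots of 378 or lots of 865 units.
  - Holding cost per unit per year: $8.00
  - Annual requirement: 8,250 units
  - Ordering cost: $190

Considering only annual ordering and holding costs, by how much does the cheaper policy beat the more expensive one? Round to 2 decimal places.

For each Q, cost = (D/Q)·S + (Q/2)·H.
TC(378) = (8,250/378)×190 + (378/2)×8 = $5,658.83
TC(865) = (8,250/865)×190 + (865/2)×8 = $5,272.14
|ΔTC| = |$5,658.83 − $5,272.14| = $386.69

$386.69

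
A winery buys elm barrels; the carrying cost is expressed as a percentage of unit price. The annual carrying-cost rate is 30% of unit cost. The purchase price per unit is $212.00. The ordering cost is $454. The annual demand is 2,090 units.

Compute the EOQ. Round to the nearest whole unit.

Carrying cost H = $212 × 30% = $63.6000/unit/yr
Optimal lot size Q* = (2 × 2,090 × $454 / $63.6)^½ ≈ 172.74

173 units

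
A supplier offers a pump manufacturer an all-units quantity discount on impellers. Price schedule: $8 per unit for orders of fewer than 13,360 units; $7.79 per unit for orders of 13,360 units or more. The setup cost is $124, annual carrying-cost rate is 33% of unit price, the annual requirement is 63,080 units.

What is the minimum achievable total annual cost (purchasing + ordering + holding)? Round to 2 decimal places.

H₁ = 33%×$8 = $2.6400;  H₂ = 33%×$7.79 = $2.5707
EOQ₁ = √(2×63,080×124/2.6400) = 2,434.28  (< 13,360, feasible at tier 1)
EOQ₂ = √(2×63,080×124/2.5707) = 2,466.87  (< 13,360 → use Q = 13,360 at tier-2 price)
TC(tier 1 (EOQ₁), Q≈2,434.3) = $511,066.49
TC(tier 2, Q≈13,360.0) = $509,150.95
Minimum at tier 2: $509,150.95

$509,150.95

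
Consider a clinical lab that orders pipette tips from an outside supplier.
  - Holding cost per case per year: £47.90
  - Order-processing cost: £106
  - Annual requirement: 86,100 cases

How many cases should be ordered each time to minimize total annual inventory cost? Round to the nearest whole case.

2DS/H = 2·86,100·106/47.9 = 381,068.89
EOQ = √381,068.89 ≈ 617.31

617 cases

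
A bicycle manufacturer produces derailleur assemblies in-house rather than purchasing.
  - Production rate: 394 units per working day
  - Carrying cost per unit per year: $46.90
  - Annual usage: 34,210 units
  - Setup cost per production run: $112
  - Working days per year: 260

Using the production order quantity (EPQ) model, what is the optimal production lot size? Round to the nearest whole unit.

d = 34,210/260 = 131.5769 units/day;  effective holding cost H(1 − d/p) = 46.9·(1 − 131.5769/394) = 31.23767
Q* = √(2DS / H_eff) = √(2·34,210·112 / 31.23767) ≈ 495.29

495 units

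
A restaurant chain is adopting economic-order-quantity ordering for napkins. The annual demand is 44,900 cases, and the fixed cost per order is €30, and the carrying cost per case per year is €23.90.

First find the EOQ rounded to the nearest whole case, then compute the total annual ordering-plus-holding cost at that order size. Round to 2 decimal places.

Optimal lot size Q* = (2 × 44,900 × €30 / €23.9)^½ ≈ 335.74 → Q = 336 cases
Annual ordering cost = (D/Q)·S = (44,900/336) × 30 = €4,008.93
Annual holding cost  = (Q/2)·H = (336/2) × 23.9 = €4,015.20
Total = €4,008.93 + €4,015.20 = €8,024.13

€8,024.13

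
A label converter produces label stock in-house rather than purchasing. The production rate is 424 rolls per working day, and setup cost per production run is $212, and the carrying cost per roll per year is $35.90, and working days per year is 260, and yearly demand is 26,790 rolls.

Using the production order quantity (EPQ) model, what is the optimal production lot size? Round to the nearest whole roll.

647 rolls

d = 26,790/260 = 103.0385 rolls/day;  effective holding cost H(1 − d/p) = 35.9·(1 − 103.0385/424) = 27.17575
Q* = √(2DS / H_eff) = √(2·26,790·212 / 27.17575) ≈ 646.51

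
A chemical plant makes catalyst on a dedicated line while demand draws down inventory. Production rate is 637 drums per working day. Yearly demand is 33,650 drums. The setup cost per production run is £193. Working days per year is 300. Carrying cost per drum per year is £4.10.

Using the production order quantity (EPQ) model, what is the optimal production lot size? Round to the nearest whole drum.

1,961 drums

Daily demand d = 33,650/300 = 112.167; p = 637; 1 − d/p = 0.82391
EPQ = √(2DS / (H(1 − d/p)))
    = √(2 × 33,650 × 193 / (4.1 × 0.82391)) ≈ 1,960.89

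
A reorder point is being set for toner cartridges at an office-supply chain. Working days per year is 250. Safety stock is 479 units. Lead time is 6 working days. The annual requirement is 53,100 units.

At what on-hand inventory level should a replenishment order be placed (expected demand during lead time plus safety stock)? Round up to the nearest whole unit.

1,754 units

Daily demand d = 53,100 / 250 = 212.400 units/day
Demand during lead time = 212.400 × 6 = 1,274.40
Reorder point = 1,274.40 + 479 = 1,753.40 → round up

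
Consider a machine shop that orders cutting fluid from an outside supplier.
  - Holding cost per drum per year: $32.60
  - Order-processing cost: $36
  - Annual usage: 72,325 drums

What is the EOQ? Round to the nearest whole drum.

2DS/H = 2·72,325·36/32.6 = 159,736.20
EOQ = √159,736.20 ≈ 399.67

400 drums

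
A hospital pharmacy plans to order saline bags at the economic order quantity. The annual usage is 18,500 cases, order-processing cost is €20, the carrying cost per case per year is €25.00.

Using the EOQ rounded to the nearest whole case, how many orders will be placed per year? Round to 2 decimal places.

107.56 orders per year

2DS/H = 2·18,500·20/25 = 29,600.00
EOQ = √29,600.00 ≈ 172.05 → Q = 172
N = D/Q = 18,500/172 ≈ 107.558 orders/yr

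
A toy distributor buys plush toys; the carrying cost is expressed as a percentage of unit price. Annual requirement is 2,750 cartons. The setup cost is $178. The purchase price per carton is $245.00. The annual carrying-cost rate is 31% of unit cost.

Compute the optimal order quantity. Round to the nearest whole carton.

H = i·C = 0.31 × $245 = $75.9500 per carton-year
2DS/H = 2·2,750·178/75.95 = 12,890.06
EOQ = √12,890.06 ≈ 113.53

114 cartons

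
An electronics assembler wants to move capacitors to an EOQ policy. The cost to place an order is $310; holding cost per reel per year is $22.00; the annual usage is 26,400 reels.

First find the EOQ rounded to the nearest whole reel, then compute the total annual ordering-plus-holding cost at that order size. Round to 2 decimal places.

$18,976.20

Q* = √(2·D·S / H) = √(2·26,400·310 / 22) = √744,000.0 ≈ 862.55 → Q = 863 reels
Ordering: D/Q × S = 26,400/863 × $310 = $9,483.20
Holding:  Q/2 × H = 863/2 × $22 = $9,493.00
Total = $9,483.20 + $9,493.00 = $18,976.20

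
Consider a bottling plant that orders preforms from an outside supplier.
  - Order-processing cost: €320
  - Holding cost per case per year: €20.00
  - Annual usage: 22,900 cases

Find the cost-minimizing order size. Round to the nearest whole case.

856 cases

EOQ = √(2DS/H) = √(2 × 22,900 × 320 / 20)
    = √(732,800.00) ≈ 856.04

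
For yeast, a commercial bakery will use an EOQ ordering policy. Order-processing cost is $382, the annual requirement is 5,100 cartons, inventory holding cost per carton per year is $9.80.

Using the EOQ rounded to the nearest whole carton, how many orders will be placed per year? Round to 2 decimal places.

EOQ = √(2DS/H) = √(2 × 5,100 × 382 / 9.8)
    = √(397,591.84) ≈ 630.55 → Q = 631
Orders per year = D/Q = 5,100 / 631 = 8.082

8.08 orders per year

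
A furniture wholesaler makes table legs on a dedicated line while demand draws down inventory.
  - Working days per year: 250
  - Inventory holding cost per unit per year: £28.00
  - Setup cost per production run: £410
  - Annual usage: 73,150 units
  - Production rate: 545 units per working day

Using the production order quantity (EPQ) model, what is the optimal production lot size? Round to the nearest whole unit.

2,151 units

Daily demand d = 73,150/250 = 292.600; p = 545; 1 − d/p = 0.46312
EPQ = √(2DS / (H(1 − d/p)))
    = √(2 × 73,150 × 410 / (28 × 0.46312)) ≈ 2,150.74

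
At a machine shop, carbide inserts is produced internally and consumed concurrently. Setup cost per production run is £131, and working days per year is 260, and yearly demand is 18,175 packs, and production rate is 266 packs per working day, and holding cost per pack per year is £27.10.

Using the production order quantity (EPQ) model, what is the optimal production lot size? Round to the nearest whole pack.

488 packs

d = 18,175/260 = 69.9038 packs/day;  effective holding cost H(1 − d/p) = 27.1·(1 − 69.9038/266) = 19.97822
Q* = √(2DS / H_eff) = √(2·18,175·131 / 19.97822) ≈ 488.21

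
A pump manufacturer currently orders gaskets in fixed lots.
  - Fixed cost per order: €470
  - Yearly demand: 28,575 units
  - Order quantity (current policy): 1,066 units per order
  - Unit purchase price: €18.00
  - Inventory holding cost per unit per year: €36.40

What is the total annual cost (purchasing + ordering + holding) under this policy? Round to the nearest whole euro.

Annual ordering cost = (D/Q)·S = (28,575/1,066) × 470 = €12,598.73
Annual holding cost  = (Q/2)·H = (1,066/2) × 36.4 = €19,401.20
Purchase cost = D·C = 28,575 × 18 = €514,350.00
Total = €12,598.73 + €19,401.20 + €514,350.00 = €546,349.93

€546,350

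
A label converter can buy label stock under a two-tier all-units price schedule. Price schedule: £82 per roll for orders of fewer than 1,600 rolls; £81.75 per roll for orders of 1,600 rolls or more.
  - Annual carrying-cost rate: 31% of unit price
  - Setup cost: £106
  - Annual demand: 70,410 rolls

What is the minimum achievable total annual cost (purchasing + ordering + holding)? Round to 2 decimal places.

£5,780,956.16

H₁ = 31%×£82 = £25.4200;  H₂ = 31%×£81.75 = £25.3425
EOQ₁ = √(2×70,410×106/25.4200) = 766.30  (< 1,600, feasible at tier 1)
EOQ₂ = √(2×70,410×106/25.3425) = 767.47  (< 1,600 → use Q = 1,600 at tier-2 price)
TC(tier 1 (EOQ₁), Q≈766.3) = £5,793,099.28
TC(tier 2, Q≈1,600.0) = £5,780,956.16
Minimum at tier 2: £5,780,956.16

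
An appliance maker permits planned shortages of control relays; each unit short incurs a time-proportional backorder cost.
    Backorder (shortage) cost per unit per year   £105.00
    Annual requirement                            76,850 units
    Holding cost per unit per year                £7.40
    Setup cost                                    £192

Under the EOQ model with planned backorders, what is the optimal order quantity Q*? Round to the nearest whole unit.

2,066 units

Q* = √(2DS/H) · √((H + b)/b)
   = √(2 × 76,850 × 192 / 7.4) · √((7.4 + 105) / 105)
   = 1,996.971 × 1.0346 ≈ 2,066.14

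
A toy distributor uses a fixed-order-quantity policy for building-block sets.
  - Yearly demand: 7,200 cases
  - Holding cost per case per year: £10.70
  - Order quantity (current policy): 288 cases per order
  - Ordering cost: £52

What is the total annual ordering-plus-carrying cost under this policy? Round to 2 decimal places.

£2,840.80

Annual ordering cost = (D/Q)·S = (7,200/288) × 52 = £1,300.00
Annual holding cost  = (Q/2)·H = (288/2) × 10.7 = £1,540.80
Total = £1,300.00 + £1,540.80 = £2,840.80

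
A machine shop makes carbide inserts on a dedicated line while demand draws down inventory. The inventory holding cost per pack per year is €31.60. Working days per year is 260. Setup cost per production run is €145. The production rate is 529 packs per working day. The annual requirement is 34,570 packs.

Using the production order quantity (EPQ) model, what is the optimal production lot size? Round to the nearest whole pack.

651 packs

Daily demand d = 34,570/260 = 132.962; p = 529; 1 − d/p = 0.74865
EPQ = √(2DS / (H(1 − d/p)))
    = √(2 × 34,570 × 145 / (31.6 × 0.74865)) ≈ 650.97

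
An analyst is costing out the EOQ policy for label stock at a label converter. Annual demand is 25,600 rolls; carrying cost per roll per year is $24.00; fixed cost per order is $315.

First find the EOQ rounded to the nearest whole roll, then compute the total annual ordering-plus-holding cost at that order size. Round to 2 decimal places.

2DS/H = 2·25,600·315/24 = 672,000.00
EOQ = √672,000.00 ≈ 819.76 → Q = 820 rolls
Annual ordering cost = (D/Q)·S = (25,600/820) × 315 = $9,834.15
Annual holding cost  = (Q/2)·H = (820/2) × 24 = $9,840.00
Total = $9,834.15 + $9,840.00 = $19,674.15

$19,674.15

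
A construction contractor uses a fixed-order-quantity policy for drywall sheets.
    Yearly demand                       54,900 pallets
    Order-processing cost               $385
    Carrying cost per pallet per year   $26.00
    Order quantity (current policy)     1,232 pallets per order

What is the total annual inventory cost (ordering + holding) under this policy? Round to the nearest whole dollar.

Annual ordering cost = (D/Q)·S = (54,900/1,232) × 385 = $17,156.25
Annual holding cost  = (Q/2)·H = (1,232/2) × 26 = $16,016.00
Total = $17,156.25 + $16,016.00 = $33,172.25

$33,172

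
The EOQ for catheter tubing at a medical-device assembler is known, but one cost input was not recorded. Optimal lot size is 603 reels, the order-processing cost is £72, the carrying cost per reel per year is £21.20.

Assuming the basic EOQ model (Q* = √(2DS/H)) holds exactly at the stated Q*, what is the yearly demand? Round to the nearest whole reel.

53,531 reels per year

Since Q* = (2DS/H)^½, squaring gives Q*²·H = 2DS.
D = Q²H / (2S) = 603² × 21.2 / (2 × 72) = 53,531.32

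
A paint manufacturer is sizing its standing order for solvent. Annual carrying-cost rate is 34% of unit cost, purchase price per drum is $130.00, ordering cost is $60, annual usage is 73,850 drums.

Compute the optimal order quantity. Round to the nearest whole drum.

448 drums

Holding cost per drum per year: H = 34% × $130 = $44.2000
2DS/H = 2·73,850·60/44.2 = 200,497.74
EOQ = √200,497.74 ≈ 447.77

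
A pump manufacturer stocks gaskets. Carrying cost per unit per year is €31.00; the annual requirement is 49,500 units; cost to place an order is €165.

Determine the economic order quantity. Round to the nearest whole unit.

726 units

2DS/H = 2·49,500·165/31 = 526,935.48
EOQ = √526,935.48 ≈ 725.90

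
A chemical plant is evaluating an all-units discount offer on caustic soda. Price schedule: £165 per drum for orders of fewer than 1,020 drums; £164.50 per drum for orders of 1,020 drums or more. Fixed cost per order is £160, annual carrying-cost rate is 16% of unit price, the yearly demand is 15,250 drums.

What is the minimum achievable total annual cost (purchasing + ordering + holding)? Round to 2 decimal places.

£2,524,440.36

H₁ = 16%×£165 = £26.4000;  H₂ = 16%×£164.50 = £26.3200
EOQ₁ = √(2×15,250×160/26.4000) = 429.94  (< 1,020, feasible at tier 1)
EOQ₂ = √(2×15,250×160/26.3200) = 430.59  (< 1,020 → use Q = 1,020 at tier-2 price)
TC(tier 1 (EOQ₁), Q≈429.9) = £2,527,600.42
TC(tier 2, Q≈1,020.0) = £2,524,440.36
Minimum at tier 2: £2,524,440.36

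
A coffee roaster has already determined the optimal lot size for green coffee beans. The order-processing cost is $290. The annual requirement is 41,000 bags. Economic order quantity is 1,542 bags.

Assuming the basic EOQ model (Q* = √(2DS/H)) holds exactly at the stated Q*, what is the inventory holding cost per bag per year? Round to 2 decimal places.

$10.00

From Q* = √(2DS/H) ⇒ Q*² = 2DS/H.
H = 2DS / Q² = 2 × 41,000 × 290 / 1,542² = 10.0010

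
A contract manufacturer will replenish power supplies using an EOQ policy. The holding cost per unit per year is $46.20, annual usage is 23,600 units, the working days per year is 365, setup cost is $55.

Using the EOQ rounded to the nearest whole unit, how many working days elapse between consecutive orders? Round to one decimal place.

Optimal lot size Q* = (2 × 23,600 × $55 / $46.2)^½ ≈ 237.05 → Q = 237 units
T = Q/D × 365 days = 237/23,600 × 365 = 3.665 days

3.7 days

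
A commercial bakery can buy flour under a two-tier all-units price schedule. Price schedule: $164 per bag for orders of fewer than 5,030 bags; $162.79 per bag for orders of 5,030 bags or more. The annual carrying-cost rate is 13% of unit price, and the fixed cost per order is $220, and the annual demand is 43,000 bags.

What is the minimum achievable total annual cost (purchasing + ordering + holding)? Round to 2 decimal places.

$7,055,074.91

H₁ = 13%×$164 = $21.3200;  H₂ = 13%×$162.79 = $21.1627
EOQ₁ = √(2×43,000×220/21.3200) = 942.03  (< 5,030, feasible at tier 1)
EOQ₂ = √(2×43,000×220/21.1627) = 945.53  (< 5,030 → use Q = 5,030 at tier-2 price)
TC(tier 1 (EOQ₁), Q≈942.0) = $7,072,084.18
TC(tier 2, Q≈5,030.0) = $7,055,074.91
Minimum at tier 2: $7,055,074.91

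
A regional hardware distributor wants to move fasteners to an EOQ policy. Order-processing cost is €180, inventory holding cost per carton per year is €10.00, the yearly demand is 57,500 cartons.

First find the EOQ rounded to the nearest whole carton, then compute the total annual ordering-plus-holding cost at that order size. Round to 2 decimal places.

2DS/H = 2·57,500·180/10 = 2,070,000.00
EOQ = √2,070,000.00 ≈ 1,438.75 → Q = 1,439 cartons
Orders/yr = 57,500/1,439 = 39.958; ordering cost = 39.958 × €180 = €7,192.49
Average inventory = 1,439/2 = 719.5; holding cost = 719.5 × €10 = €7,195.00
Total = €7,192.49 + €7,195.00 = €14,387.49

€14,387.49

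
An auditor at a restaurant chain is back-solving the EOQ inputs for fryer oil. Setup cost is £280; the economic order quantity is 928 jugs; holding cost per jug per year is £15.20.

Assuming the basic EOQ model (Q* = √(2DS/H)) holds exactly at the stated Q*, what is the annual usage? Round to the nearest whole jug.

23,375 jugs per year

EOQ relation: Q² = 2DS/H, so rearrange for the unknown.
D = Q²H / (2S) = 928² × 15.2 / (2 × 280) = 23,374.99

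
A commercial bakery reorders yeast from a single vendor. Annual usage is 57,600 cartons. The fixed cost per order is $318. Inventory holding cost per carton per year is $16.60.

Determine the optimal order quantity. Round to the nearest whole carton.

1,486 cartons

2DS/H = 2·57,600·318/16.6 = 2,206,843.37
EOQ = √2,206,843.37 ≈ 1,485.54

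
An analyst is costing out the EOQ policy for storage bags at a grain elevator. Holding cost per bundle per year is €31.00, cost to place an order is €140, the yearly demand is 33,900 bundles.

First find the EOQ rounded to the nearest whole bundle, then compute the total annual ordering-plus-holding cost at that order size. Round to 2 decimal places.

€17,153.78

EOQ = √(2DS/H) = √(2 × 33,900 × 140 / 31)
    = √(306,193.55) ≈ 553.35 → Q = 553 bundles
Ordering: D/Q × S = 33,900/553 × €140 = €8,582.28
Holding:  Q/2 × H = 553/2 × €31 = €8,571.50
Total = €8,582.28 + €8,571.50 = €17,153.78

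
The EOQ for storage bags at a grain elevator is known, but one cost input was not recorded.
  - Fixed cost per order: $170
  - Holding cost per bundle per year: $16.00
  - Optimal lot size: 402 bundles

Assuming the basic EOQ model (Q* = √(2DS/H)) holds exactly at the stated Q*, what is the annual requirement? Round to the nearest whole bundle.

7,605 bundles per year

EOQ relation: Q² = 2DS/H, so rearrange for the unknown.
D = Q²H / (2S) = 402² × 16 / (2 × 170) = 7,604.89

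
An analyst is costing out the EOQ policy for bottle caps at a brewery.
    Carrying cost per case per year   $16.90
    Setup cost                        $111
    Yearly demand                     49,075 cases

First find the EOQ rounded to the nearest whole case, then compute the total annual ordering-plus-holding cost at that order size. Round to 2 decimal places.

2DS/H = 2·49,075·111/16.9 = 644,653.85
EOQ = √644,653.85 ≈ 802.90 → Q = 803 cases
Orders/yr = 49,075/803 = 61.115; ordering cost = 61.115 × $111 = $6,783.72
Average inventory = 803/2 = 401.5; holding cost = 401.5 × $16.9 = $6,785.35
Total = $6,783.72 + $6,785.35 = $13,569.07

$13,569.07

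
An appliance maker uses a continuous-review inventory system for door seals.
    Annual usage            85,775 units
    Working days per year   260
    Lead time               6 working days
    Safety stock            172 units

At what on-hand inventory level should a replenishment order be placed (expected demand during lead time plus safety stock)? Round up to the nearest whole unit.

Daily demand d = 85,775 / 260 = 329.904 units/day
Demand during lead time = 329.904 × 6 = 1,979.42
Reorder point = 1,979.42 + 172 = 2,151.42 → round up

2,152 units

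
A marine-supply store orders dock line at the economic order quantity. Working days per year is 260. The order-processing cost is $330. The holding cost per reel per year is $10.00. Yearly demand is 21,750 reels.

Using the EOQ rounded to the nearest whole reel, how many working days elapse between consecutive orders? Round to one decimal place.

Q* = √(2·D·S / H) = √(2·21,750·330 / 10) = √1,435,500.0 ≈ 1,198.12 → Q = 1,198 reels
Cycle time = (working days × Q)/D = (260 × 1,198) / 21,750 = 14.321 days

14.3 days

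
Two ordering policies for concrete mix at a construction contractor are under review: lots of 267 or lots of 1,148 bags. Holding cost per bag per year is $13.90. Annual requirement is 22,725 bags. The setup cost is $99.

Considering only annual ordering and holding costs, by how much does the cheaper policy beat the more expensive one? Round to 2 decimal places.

$343.44

Annual cost at Q: ordering D·S/Q plus holding Q·H/2.
TC(267) = (22,725/267)×99 + (267/2)×13.9 = $10,281.77
TC(1,148) = (22,725/1,148)×99 + (1,148/2)×13.9 = $9,938.33
Lots of 1,148 are cheaper by $343.44.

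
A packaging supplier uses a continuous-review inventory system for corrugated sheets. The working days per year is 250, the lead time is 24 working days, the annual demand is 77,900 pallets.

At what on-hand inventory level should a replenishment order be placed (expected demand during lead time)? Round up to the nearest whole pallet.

7,479 pallets

Daily demand d = 77,900 / 250 = 311.600 pallets/day
Demand during lead time = 311.600 × 24 = 7,478.40
Reorder point = 7,478.40 → round up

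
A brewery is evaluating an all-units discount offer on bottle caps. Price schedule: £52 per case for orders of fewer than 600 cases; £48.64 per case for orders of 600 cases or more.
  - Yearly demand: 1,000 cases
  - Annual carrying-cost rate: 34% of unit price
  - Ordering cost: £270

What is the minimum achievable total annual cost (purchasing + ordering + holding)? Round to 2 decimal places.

£54,051.28

H₁ = 34%×£52 = £17.6800;  H₂ = 34%×£48.64 = £16.5376
EOQ₁ = √(2×1,000×270/17.6800) = 174.77  (< 600, feasible at tier 1)
EOQ₂ = √(2×1,000×270/16.5376) = 180.70  (< 600 → use Q = 600 at tier-2 price)
TC(tier 1 (EOQ₁), Q≈174.8) = £55,089.85
TC(tier 2, Q≈600.0) = £54,051.28
Minimum at tier 2: £54,051.28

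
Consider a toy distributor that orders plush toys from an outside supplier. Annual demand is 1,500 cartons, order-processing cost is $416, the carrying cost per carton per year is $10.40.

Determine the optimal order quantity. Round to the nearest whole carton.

346 cartons

Optimal lot size Q* = (2 × 1,500 × $416 / $10.4)^½ ≈ 346.41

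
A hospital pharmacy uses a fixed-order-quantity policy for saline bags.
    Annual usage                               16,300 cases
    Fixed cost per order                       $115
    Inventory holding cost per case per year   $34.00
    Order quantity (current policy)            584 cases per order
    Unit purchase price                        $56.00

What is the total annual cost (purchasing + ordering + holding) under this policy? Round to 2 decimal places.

$925,937.76

Annual ordering cost = (D/Q)·S = (16,300/584) × 115 = $3,209.76
Annual holding cost  = (Q/2)·H = (584/2) × 34 = $9,928.00
Purchase cost = D·C = 16,300 × 56 = $912,800.00
Total = $3,209.76 + $9,928.00 + $912,800.00 = $925,937.76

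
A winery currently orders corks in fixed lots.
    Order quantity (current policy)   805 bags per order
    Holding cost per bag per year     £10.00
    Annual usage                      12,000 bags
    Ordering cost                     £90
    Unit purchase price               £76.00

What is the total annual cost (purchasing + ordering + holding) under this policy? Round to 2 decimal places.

£917,366.61

Orders/yr = 12,000/805 = 14.907; ordering cost = 14.907 × £90 = £1,341.61
Average inventory = 805/2 = 402.5; holding cost = 402.5 × £10 = £4,025.00
Purchase cost = D·C = 12,000 × 76 = £912,000.00
Total = £1,341.61 + £4,025.00 + £912,000.00 = £917,366.61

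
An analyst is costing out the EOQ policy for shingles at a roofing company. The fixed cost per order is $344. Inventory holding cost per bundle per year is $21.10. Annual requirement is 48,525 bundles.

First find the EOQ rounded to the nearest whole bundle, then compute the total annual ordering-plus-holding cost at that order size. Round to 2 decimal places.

$26,541.06

Optimal lot size Q* = (2 × 48,525 × $344 / $21.1)^½ ≈ 1,257.87 → Q = 1,258 bundles
Ordering: D/Q × S = 48,525/1,258 × $344 = $13,269.16
Holding:  Q/2 × H = 1,258/2 × $21.1 = $13,271.90
Total = $13,269.16 + $13,271.90 = $26,541.06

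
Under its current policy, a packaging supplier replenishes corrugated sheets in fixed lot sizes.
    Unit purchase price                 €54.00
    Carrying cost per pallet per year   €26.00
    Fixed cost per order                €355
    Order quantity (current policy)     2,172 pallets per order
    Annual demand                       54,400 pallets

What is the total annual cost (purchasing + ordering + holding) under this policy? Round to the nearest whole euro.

Annual ordering cost = (D/Q)·S = (54,400/2,172) × 355 = €8,891.34
Annual holding cost  = (Q/2)·H = (2,172/2) × 26 = €28,236.00
Purchase cost = D·C = 54,400 × 54 = €2,937,600.00
Total = €8,891.34 + €28,236.00 + €2,937,600.00 = €2,974,727.34

€2,974,727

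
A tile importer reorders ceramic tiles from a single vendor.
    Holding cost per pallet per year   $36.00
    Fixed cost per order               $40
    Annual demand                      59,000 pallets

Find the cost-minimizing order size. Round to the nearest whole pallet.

362 pallets

EOQ = √(2DS/H) = √(2 × 59,000 × 40 / 36)
    = √(131,111.11) ≈ 362.09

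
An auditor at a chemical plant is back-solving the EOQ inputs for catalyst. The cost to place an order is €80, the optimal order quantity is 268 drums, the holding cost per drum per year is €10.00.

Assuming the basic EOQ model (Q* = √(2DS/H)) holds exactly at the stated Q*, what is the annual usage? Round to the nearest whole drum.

Since Q* = (2DS/H)^½, squaring gives Q*²·H = 2DS.
D = Q²H / (2S) = 268² × 10 / (2 × 80) = 4,489.00

4,489 drums per year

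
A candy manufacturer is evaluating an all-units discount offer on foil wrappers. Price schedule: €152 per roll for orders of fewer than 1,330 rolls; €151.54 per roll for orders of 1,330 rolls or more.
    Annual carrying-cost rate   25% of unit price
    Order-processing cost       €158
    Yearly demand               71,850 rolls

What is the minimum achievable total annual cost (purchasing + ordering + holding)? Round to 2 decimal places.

H₁ = 25%×€152 = €38.0000;  H₂ = 25%×€151.54 = €37.8850
EOQ₁ = √(2×71,850×158/38.0000) = 772.97  (< 1,330, feasible at tier 1)
EOQ₂ = √(2×71,850×158/37.8850) = 774.15  (< 1,330 → use Q = 1,330 at tier-2 price)
TC(tier 1 (EOQ₁), Q≈773.0) = €10,950,573.03
TC(tier 2, Q≈1,330.0) = €10,921,878.09
Minimum at tier 2: €10,921,878.09

€10,921,878.09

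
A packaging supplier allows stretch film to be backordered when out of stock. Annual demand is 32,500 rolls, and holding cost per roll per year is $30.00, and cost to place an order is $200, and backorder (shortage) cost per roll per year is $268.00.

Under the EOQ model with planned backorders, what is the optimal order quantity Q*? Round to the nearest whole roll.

Basic EOQ = √(2·32,500·200/30) = 658.281
Backorder adjustment √((H+b)/b) = √((30+268)/268) = 1.0545
Q* = 658.281 × 1.0545 ≈ 694.15

694 rolls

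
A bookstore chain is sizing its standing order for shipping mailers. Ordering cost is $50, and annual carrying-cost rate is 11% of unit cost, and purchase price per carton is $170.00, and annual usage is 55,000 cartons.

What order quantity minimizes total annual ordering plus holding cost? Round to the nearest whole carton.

Carrying cost H = $170 × 11% = $18.7000/carton/yr
2DS/H = 2·55,000·50/18.7 = 294,117.65
EOQ = √294,117.65 ≈ 542.33

542 cartons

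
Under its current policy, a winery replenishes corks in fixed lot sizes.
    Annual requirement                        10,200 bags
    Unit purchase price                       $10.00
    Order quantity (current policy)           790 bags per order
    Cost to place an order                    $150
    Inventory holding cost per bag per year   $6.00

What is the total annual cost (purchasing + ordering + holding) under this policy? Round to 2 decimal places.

$106,306.71

Annual ordering cost = (D/Q)·S = (10,200/790) × 150 = $1,936.71
Annual holding cost  = (Q/2)·H = (790/2) × 6 = $2,370.00
Purchase cost = D·C = 10,200 × 10 = $102,000.00
Total = $1,936.71 + $2,370.00 + $102,000.00 = $106,306.71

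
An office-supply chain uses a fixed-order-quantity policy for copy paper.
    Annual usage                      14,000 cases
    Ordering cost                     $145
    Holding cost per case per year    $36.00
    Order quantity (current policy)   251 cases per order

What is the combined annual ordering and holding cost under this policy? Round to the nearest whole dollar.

Annual ordering cost = (D/Q)·S = (14,000/251) × 145 = $8,087.65
Annual holding cost  = (Q/2)·H = (251/2) × 36 = $4,518.00
Total = $8,087.65 + $4,518.00 = $12,605.65

$12,606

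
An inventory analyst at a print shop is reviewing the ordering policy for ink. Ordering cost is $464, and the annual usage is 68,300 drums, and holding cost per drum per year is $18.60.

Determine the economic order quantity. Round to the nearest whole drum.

1,846 drums

EOQ = √(2DS/H) = √(2 × 68,300 × 464 / 18.6)
    = √(3,407,655.91) ≈ 1,845.98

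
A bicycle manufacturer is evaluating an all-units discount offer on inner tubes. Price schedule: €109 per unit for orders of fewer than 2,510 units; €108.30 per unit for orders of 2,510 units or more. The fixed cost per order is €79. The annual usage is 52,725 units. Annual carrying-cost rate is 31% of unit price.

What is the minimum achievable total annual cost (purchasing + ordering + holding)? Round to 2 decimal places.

€5,753,911.09

H₁ = 31%×€109 = €33.7900;  H₂ = 31%×€108.30 = €33.5730
EOQ₁ = √(2×52,725×79/33.7900) = 496.53  (< 2,510, feasible at tier 1)
EOQ₂ = √(2×52,725×79/33.5730) = 498.13  (< 2,510 → use Q = 2,510 at tier-2 price)
TC(tier 1 (EOQ₁), Q≈496.5) = €5,763,802.64
TC(tier 2, Q≈2,510.0) = €5,753,911.09
Minimum at tier 2: €5,753,911.09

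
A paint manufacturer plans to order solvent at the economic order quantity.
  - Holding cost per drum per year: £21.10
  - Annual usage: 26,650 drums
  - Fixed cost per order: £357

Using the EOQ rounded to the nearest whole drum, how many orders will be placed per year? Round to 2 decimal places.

28.05 orders per year

Optimal lot size Q* = (2 × 26,650 × £357 / £21.1)^½ ≈ 949.63 → Q = 950
N = D/Q = 26,650/950 ≈ 28.053 orders/yr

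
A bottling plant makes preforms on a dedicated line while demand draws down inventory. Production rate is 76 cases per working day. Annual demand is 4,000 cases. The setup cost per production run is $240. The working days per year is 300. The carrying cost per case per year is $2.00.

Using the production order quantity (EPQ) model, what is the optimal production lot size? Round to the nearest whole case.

1,079 cases

Daily demand d = 4,000/300 = 13.333; p = 76; 1 − d/p = 0.82456
EPQ = √(2DS / (H(1 − d/p)))
    = √(2 × 4,000 × 240 / (2 × 0.82456)) ≈ 1,079.01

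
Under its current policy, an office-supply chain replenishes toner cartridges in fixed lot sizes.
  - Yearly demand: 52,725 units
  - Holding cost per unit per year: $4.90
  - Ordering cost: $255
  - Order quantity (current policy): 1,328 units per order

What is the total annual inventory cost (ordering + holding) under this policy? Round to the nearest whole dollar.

$13,378

Orders/yr = 52,725/1,328 = 39.703; ordering cost = 39.703 × $255 = $10,124.15
Average inventory = 1,328/2 = 664; holding cost = 664 × $4.9 = $3,253.60
Total = $10,124.15 + $3,253.60 = $13,377.75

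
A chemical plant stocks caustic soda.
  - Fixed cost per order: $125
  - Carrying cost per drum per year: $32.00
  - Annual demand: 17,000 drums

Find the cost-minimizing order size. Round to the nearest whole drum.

Optimal lot size Q* = (2 × 17,000 × $125 / $32)^½ ≈ 364.43

364 drums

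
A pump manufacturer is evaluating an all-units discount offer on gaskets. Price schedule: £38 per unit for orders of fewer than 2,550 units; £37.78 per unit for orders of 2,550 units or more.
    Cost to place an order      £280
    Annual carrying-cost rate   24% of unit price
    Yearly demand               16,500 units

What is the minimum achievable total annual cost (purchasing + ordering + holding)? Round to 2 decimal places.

H₁ = 24%×£38 = £9.1200;  H₂ = 24%×£37.78 = £9.0672
EOQ₁ = √(2×16,500×280/9.1200) = 1,006.56  (< 2,550, feasible at tier 1)
EOQ₂ = √(2×16,500×280/9.0672) = 1,009.48  (< 2,550 → use Q = 2,550 at tier-2 price)
TC(tier 1 (EOQ₁), Q≈1,006.6) = £636,179.80
TC(tier 2, Q≈2,550.0) = £636,742.44
Minimum at tier 1 (EOQ₁): £636,179.80

£636,179.80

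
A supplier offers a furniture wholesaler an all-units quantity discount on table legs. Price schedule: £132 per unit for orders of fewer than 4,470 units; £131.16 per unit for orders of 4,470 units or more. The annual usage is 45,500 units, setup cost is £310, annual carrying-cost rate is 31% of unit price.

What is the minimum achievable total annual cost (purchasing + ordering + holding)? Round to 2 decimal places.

£6,039,975.77

H₁ = 31%×£132 = £40.9200;  H₂ = 31%×£131.16 = £40.6596
EOQ₁ = √(2×45,500×310/40.9200) = 830.30  (< 4,470, feasible at tier 1)
EOQ₂ = √(2×45,500×310/40.6596) = 832.95  (< 4,470 → use Q = 4,470 at tier-2 price)
TC(tier 1 (EOQ₁), Q≈830.3) = £6,039,975.77
TC(tier 2, Q≈4,470.0) = £6,061,809.69
Minimum at tier 1 (EOQ₁): £6,039,975.77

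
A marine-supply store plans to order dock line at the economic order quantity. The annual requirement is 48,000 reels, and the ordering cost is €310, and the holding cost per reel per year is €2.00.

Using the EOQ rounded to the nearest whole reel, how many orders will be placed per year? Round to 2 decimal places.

12.44 orders per year

2DS/H = 2·48,000·310/2 = 14,880,000.00
EOQ = √14,880,000.00 ≈ 3,857.46 → Q = 3,857
N = D/Q = 48,000/3,857 ≈ 12.445 orders/yr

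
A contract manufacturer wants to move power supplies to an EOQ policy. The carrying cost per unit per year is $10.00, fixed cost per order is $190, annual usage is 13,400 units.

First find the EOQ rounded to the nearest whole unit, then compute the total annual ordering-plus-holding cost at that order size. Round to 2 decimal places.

EOQ = √(2DS/H) = √(2 × 13,400 × 190 / 10)
    = √(509,200.00) ≈ 713.58 → Q = 714 units
Ordering: D/Q × S = 13,400/714 × $190 = $3,565.83
Holding:  Q/2 × H = 714/2 × $10 = $3,570.00
Total = $3,565.83 + $3,570.00 = $7,135.83

$7,135.83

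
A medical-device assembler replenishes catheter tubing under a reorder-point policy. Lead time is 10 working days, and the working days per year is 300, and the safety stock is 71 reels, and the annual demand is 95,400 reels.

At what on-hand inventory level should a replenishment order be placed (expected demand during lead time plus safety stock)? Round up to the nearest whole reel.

3,251 reels

Daily demand d = 95,400 / 300 = 318.000 reels/day
Demand during lead time = 318.000 × 10 = 3,180.00
Reorder point = 3,180.00 + 71 = 3,251.00 → round up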